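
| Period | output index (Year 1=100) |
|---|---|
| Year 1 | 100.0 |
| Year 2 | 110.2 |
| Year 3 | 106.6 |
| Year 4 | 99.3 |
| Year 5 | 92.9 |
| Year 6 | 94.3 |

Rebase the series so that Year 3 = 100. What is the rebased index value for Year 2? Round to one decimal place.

Rebased(Year 2) = 110.2 / 106.6 × 100 = 103.3771

103.4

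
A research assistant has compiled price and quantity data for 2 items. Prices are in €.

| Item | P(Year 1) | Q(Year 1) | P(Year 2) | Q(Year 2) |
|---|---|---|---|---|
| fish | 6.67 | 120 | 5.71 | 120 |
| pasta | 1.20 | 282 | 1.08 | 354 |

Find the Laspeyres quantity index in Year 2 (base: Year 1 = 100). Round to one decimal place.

107.6

Laspeyres quantity index uses base-period prices as weights.
ΣP(Year 1)·Q(Year 2) = 6.67×120 + 1.20×354 = 800.4 + 424.8 = 1225.2
ΣP(Year 1)·Q(Year 1) = 6.67×120 + 1.20×282 = 800.4 + 338.4 = 1138.8
Index = 1225.2 / 1138.8 × 100 = 107.5869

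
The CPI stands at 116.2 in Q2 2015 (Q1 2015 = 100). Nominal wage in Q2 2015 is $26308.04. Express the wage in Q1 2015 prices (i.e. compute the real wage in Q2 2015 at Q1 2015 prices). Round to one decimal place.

22640.3

Real = Nominal ÷ (Index/100) = 26308.04 ÷ (116.2/100)
     = 26308.04 ÷ 1.162 = 22640.3098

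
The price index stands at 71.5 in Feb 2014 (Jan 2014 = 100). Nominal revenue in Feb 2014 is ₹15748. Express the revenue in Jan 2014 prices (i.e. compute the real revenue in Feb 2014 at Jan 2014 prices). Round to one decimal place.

Real = Nominal ÷ (Index/100) = 15748 ÷ (71.5/100)
     = 15748 ÷ 0.715 = 22025.1748

22025.2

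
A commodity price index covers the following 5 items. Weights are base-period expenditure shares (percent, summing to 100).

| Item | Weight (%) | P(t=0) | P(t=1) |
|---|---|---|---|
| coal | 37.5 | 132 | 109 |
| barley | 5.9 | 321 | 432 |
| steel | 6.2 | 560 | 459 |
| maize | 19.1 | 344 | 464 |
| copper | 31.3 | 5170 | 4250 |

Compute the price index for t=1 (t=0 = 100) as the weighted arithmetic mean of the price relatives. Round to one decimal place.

95.5

coal: 37.5 × (109/132) = 37.5 × 0.825758 = 30.9659
barley: 5.9 × (432/321) = 5.9 × 1.345794 = 7.9402
steel: 6.2 × (459/560) = 6.2 × 0.819643 = 5.0818
maize: 19.1 × (464/344) = 19.1 × 1.348837 = 25.7628
copper: 31.3 × (4250/5170) = 31.3 × 0.822050 = 25.7302
Index = Σ wᵢ·(p₁ᵢ/p₀ᵢ) = 30.9659 + 7.9402 + 5.0818 + 25.7628 + 25.7302 = 95.4808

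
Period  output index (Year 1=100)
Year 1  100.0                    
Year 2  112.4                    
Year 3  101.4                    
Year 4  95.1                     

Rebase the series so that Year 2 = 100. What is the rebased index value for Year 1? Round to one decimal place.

89.0

Rebased(Year 1) = 100.0 / 112.4 × 100 = 88.9680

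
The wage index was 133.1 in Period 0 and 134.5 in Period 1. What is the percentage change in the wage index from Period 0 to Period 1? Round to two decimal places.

1.05%

Change = (134.5 − 133.1) / 133.1 × 100
       = 1.4 / 133.1 × 100 = 1.0518%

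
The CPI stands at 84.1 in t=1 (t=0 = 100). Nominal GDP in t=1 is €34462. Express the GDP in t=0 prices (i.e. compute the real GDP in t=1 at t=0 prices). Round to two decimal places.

Real = Nominal ÷ (Index/100) = 34462 ÷ (84.1/100)
     = 34462 ÷ 0.841 = 40977.4078

40977.41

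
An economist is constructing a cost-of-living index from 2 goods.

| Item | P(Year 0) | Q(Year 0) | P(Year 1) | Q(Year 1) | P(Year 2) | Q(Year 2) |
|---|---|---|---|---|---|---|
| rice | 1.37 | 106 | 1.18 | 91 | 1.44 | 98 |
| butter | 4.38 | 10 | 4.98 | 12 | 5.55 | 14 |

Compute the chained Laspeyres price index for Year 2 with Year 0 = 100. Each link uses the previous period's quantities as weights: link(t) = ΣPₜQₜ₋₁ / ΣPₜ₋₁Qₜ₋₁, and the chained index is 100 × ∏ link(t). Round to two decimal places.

Link Year 0→Year 1:
ΣP(Year 1)Q(Year 0) = 1.18×106 + 4.98×10 = 125.08 + 49.8 = 174.88
ΣP(Year 0)Q(Year 0) = 1.37×106 + 4.38×10 = 145.22 + 43.8 = 189.02
link = 174.88/189.02 = 0.925193
Link Year 1→Year 2:
ΣP(Year 2)Q(Year 1) = 1.44×91 + 5.55×12 = 131.04 + 66.6 = 197.64
ΣP(Year 1)Q(Year 1) = 1.18×91 + 4.98×12 = 107.38 + 59.76 = 167.14
link = 197.64/167.14 = 1.182482
Chained index = 100 × 0.925193 × 1.182482 = 109.4024

109.40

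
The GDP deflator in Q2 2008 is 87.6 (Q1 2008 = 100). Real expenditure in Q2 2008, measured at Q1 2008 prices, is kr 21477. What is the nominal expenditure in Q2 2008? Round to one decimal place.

18813.9

Nominal = Real × (Index/100) = 21477 × (87.6/100)
        = 21477 × 0.876 = 18813.8520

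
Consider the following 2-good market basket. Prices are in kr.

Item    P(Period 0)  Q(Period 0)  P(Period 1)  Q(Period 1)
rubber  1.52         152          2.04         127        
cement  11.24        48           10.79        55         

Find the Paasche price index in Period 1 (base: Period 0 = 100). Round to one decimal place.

Paasche price index uses current-period quantities as weights.
ΣP(Period 1)·Q(Period 1) = 2.04×127 + 10.79×55 = 259.08 + 593.45 = 852.53
ΣP(Period 0)·Q(Period 1) = 1.52×127 + 11.24×55 = 193.04 + 618.2 = 811.24
Index = 852.53 / 811.24 × 100 = 105.0897

105.1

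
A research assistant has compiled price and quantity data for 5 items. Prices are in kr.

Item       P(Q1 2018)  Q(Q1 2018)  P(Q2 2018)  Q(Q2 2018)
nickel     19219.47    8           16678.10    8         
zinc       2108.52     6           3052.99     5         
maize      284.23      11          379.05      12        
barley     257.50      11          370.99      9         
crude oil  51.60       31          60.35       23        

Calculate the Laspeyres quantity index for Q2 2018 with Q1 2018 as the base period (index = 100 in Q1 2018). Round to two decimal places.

98.42

Laspeyres quantity index uses base-period prices as weights.
ΣP(Q1 2018)·Q(Q2 2018) = 19219.47×8 + 2108.52×5 + 284.23×12 + 257.50×9 + 51.60×23 = 153755.76 + 10542.6 + 3410.76 + 2317.5 + 1186.8 = 171213.42
ΣP(Q1 2018)·Q(Q1 2018) = 19219.47×8 + 2108.52×6 + 284.23×11 + 257.50×11 + 51.60×31 = 153755.76 + 12651.12 + 3126.53 + 2832.5 + 1599.6 = 173965.51
Index = 171213.42 / 173965.51 × 100 = 98.4180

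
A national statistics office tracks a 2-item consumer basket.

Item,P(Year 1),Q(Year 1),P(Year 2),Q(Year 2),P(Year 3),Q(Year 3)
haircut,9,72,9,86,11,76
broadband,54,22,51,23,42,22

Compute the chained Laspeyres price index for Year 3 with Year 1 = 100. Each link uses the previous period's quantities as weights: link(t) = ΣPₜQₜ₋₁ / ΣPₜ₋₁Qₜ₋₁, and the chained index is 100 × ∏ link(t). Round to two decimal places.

Link Year 1→Year 2:
ΣP(Year 2)Q(Year 1) = 9×72 + 51×22 = 648 + 1122 = 1770
ΣP(Year 1)Q(Year 1) = 9×72 + 54×22 = 648 + 1188 = 1836
link = 1770/1836 = 0.964052
Link Year 2→Year 3:
ΣP(Year 3)Q(Year 2) = 11×86 + 42×23 = 946 + 966 = 1912
ΣP(Year 2)Q(Year 2) = 9×86 + 51×23 = 774 + 1173 = 1947
link = 1912/1947 = 0.982024
Chained index = 100 × 0.964052 × 0.982024 = 94.6722

94.67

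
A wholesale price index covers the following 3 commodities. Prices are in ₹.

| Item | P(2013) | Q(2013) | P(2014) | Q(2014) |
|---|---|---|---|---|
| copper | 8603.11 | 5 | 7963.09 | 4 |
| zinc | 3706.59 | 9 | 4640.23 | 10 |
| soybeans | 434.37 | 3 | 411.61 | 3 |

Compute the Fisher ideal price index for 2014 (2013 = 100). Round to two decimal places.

107.91

Laspeyres component (base-period weights):
ΣP(2014)Q(2013) = 7963.09×5 + 4640.23×9 + 411.61×3 = 39815.45 + 41762.07 + 1234.83 = 82812.35
ΣP(2013)Q(2013) = 8603.11×5 + 3706.59×9 + 434.37×3 = 43015.55 + 33359.31 + 1303.11 = 77677.97
L = 82812.35 / 77677.97 × 100 = 106.6098
Paasche component (current-period weights):
ΣP(2014)Q(2014) = 7963.09×4 + 4640.23×10 + 411.61×3 = 31852.36 + 46402.3 + 1234.83 = 79489.49
ΣP(2013)Q(2014) = 8603.11×4 + 3706.59×10 + 434.37×3 = 34412.44 + 37065.9 + 1303.11 = 72781.45
P = 79489.49 / 72781.45 × 100 = 109.2167
Fisher = √(L × P) = √(106.6098 × 109.2167) = 107.9054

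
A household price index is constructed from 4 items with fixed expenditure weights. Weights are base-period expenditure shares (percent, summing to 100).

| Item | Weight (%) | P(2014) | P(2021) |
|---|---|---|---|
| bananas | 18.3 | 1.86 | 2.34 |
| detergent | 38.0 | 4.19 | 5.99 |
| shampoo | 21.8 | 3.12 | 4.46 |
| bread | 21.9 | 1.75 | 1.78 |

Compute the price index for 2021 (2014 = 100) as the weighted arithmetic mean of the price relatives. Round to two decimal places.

130.79

bananas: 18.3 × (2.34/1.86) = 18.3 × 1.258065 = 23.0226
detergent: 38.0 × (5.99/4.19) = 38.0 × 1.429594 = 54.3246
shampoo: 21.8 × (4.46/3.12) = 21.8 × 1.429487 = 31.1628
bread: 21.9 × (1.78/1.75) = 21.9 × 1.017143 = 22.2754
Index = Σ wᵢ·(p₁ᵢ/p₀ᵢ) = 23.0226 + 54.3246 + 31.1628 + 22.2754 = 130.7854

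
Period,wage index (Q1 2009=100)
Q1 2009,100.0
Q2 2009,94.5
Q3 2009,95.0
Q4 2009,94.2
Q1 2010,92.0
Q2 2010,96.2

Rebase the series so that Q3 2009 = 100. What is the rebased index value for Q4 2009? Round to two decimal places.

Rebased(Q4 2009) = 94.2 / 95.0 × 100 = 99.1579

99.16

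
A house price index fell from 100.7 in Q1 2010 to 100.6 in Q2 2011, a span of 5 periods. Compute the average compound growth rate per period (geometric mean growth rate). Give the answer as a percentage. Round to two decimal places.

Growth factor = (100.6/100.7)^(1/5) = (0.999007)^(1/5) = 0.999801
Growth rate = 0.999801 − 1 = -0.000199 = -0.0199%

-0.02%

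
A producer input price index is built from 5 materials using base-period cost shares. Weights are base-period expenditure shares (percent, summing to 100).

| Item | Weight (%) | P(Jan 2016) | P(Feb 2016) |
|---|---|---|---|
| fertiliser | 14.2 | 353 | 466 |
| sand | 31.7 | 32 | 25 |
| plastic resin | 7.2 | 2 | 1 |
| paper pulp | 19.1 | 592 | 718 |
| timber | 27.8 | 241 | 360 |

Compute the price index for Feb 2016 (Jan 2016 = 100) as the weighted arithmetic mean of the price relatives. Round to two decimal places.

111.80

fertiliser: 14.2 × (466/353) = 14.2 × 1.320113 = 18.7456
sand: 31.7 × (25/32) = 31.7 × 0.781250 = 24.7656
plastic resin: 7.2 × (1/2) = 7.2 × 0.500000 = 3.6000
paper pulp: 19.1 × (718/592) = 19.1 × 1.212838 = 23.1652
timber: 27.8 × (360/241) = 27.8 × 1.493776 = 41.5270
Index = Σ wᵢ·(p₁ᵢ/p₀ᵢ) = 18.7456 + 24.7656 + 3.6000 + 23.1652 + 41.5270 = 111.8034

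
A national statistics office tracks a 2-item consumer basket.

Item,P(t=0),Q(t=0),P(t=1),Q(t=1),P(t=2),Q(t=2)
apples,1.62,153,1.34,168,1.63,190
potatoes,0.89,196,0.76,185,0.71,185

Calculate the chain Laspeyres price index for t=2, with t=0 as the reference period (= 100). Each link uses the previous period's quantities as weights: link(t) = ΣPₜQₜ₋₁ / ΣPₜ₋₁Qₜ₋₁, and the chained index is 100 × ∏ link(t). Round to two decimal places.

92.87

Link t=0→t=1:
ΣP(t=1)Q(t=0) = 1.34×153 + 0.76×196 = 205.02 + 148.96 = 353.98
ΣP(t=0)Q(t=0) = 1.62×153 + 0.89×196 = 247.86 + 174.44 = 422.3
link = 353.98/422.3 = 0.838219
Link t=1→t=2:
ΣP(t=2)Q(t=1) = 1.63×168 + 0.71×185 = 273.84 + 131.35 = 405.19
ΣP(t=1)Q(t=1) = 1.34×168 + 0.76×185 = 225.12 + 140.6 = 365.72
link = 405.19/365.72 = 1.107924
Chained index = 100 × 0.838219 × 1.107924 = 92.8683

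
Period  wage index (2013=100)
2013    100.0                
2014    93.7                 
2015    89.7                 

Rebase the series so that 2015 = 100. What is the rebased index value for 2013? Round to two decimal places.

111.48

Rebased(2013) = 100.0 / 89.7 × 100 = 111.4827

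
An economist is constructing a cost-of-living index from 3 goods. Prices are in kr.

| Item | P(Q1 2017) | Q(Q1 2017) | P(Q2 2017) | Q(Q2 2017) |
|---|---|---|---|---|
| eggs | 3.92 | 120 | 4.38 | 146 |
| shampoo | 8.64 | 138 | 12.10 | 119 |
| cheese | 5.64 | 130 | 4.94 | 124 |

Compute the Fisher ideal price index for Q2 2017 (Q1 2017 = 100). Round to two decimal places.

Laspeyres component (base-period weights):
ΣP(Q2 2017)Q(Q1 2017) = 4.38×120 + 12.10×138 + 4.94×130 = 525.6 + 1669.8 + 642.2 = 2837.6
ΣP(Q1 2017)Q(Q1 2017) = 3.92×120 + 8.64×138 + 5.64×130 = 470.4 + 1192.32 + 733.2 = 2395.92
L = 2837.6 / 2395.92 × 100 = 118.4347
Paasche component (current-period weights):
ΣP(Q2 2017)Q(Q2 2017) = 4.38×146 + 12.10×119 + 4.94×124 = 639.48 + 1439.9 + 612.56 = 2691.94
ΣP(Q1 2017)Q(Q2 2017) = 3.92×146 + 8.64×119 + 5.64×124 = 572.32 + 1028.16 + 699.36 = 2299.84
P = 2691.94 / 2299.84 × 100 = 117.0490
Fisher = √(L × P) = √(118.4347 × 117.0490) = 117.7398

117.74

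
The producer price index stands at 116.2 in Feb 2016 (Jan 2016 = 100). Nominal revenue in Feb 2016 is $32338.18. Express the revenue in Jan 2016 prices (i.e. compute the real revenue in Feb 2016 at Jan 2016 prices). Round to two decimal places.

27829.76

Real = Nominal ÷ (Index/100) = 32338.18 ÷ (116.2/100)
     = 32338.18 ÷ 1.162 = 27829.7590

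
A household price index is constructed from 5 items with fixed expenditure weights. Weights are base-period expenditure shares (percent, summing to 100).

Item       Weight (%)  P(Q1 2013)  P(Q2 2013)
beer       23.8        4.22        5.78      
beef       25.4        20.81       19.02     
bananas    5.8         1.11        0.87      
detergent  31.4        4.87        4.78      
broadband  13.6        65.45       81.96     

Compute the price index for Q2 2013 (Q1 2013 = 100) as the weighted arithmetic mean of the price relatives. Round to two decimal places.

108.21

beer: 23.8 × (5.78/4.22) = 23.8 × 1.369668 = 32.5981
beef: 25.4 × (19.02/20.81) = 25.4 × 0.913984 = 23.2152
bananas: 5.8 × (0.87/1.11) = 5.8 × 0.783784 = 4.5459
detergent: 31.4 × (4.78/4.87) = 31.4 × 0.981520 = 30.8197
broadband: 13.6 × (81.96/65.45) = 13.6 × 1.252254 = 17.0306
Index = Σ wᵢ·(p₁ᵢ/p₀ᵢ) = 32.5981 + 23.2152 + 4.5459 + 30.8197 + 17.0306 = 108.2096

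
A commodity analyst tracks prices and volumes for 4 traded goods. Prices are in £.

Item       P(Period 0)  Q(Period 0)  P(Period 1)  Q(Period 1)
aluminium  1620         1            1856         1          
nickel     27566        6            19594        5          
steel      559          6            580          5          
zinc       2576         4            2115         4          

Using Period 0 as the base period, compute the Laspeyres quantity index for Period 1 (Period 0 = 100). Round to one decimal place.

84.4

Laspeyres quantity index uses base-period prices as weights.
ΣP(Period 0)·Q(Period 1) = 1620×1 + 27566×5 + 559×5 + 2576×4 = 1620 + 137830 + 2795 + 10304 = 152549
ΣP(Period 0)·Q(Period 0) = 1620×1 + 27566×6 + 559×6 + 2576×4 = 1620 + 165396 + 3354 + 10304 = 180674
Index = 152549 / 180674 × 100 = 84.4333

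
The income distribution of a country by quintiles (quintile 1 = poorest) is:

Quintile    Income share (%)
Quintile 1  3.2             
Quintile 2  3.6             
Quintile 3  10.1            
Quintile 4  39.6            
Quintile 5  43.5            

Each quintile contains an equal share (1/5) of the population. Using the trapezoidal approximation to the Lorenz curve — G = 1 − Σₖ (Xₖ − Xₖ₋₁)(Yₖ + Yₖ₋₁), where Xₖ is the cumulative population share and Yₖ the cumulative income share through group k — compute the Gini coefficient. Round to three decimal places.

Cumulative income shares Yₖ: 0.0320, 0.0680, 0.1690, 0.5650, 1.0000
Σ (Xₖ−Xₖ₋₁)(Yₖ+Yₖ₋₁) = (1/5)(0.0320+0.0000) + (1/5)(0.0680+0.0320) + (1/5)(0.1690+0.0680) + (1/5)(0.5650+0.1690) + (1/5)(1.0000+0.5650)
  = 0.0064 + 0.0200 + 0.0474 + 0.1468 + 0.3130 = 0.5336
G = 1 − 0.5336 = 0.4664

0.466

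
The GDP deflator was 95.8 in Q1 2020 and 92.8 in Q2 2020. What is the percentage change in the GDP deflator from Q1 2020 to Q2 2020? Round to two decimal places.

Change = (92.8 − 95.8) / 95.8 × 100
       = -3.0 / 95.8 × 100 = -3.1315%

-3.13%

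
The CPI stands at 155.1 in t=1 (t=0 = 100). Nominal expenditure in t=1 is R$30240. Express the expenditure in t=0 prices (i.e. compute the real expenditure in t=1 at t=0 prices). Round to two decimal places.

Real = Nominal ÷ (Index/100) = 30240 ÷ (155.1/100)
     = 30240 ÷ 1.551 = 19497.0986

19497.10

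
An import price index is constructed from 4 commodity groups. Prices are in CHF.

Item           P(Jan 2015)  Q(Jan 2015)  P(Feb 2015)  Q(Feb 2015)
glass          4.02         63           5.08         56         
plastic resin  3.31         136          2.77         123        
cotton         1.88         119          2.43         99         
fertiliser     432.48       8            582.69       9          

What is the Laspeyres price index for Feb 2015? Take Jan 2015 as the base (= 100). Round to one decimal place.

128.7

Laspeyres price index uses base-period quantities as weights.
ΣP(Feb 2015)·Q(Jan 2015) = 5.08×63 + 2.77×136 + 2.43×119 + 582.69×8 = 320.04 + 376.72 + 289.17 + 4661.52 = 5647.45
ΣP(Jan 2015)·Q(Jan 2015) = 4.02×63 + 3.31×136 + 1.88×119 + 432.48×8 = 253.26 + 450.16 + 223.72 + 3459.84 = 4386.98
Index = 5647.45 / 4386.98 × 100 = 128.7321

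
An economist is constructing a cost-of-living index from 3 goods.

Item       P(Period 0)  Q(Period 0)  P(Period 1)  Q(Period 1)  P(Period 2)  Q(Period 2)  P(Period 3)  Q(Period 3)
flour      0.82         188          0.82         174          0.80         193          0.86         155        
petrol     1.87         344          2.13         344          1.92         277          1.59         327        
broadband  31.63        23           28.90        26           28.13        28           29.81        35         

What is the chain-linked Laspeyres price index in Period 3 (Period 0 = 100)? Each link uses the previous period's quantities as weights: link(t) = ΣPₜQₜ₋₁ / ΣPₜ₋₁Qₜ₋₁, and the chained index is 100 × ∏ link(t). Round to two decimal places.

Link Period 0→Period 1:
ΣP(Period 1)Q(Period 0) = 0.82×188 + 2.13×344 + 28.90×23 = 154.16 + 732.72 + 664.7 = 1551.58
ΣP(Period 0)Q(Period 0) = 0.82×188 + 1.87×344 + 31.63×23 = 154.16 + 643.28 + 727.49 = 1524.93
link = 1551.58/1524.93 = 1.017476
Link Period 1→Period 2:
ΣP(Period 2)Q(Period 1) = 0.80×174 + 1.92×344 + 28.13×26 = 139.2 + 660.48 + 731.38 = 1531.06
ΣP(Period 1)Q(Period 1) = 0.82×174 + 2.13×344 + 28.90×26 = 142.68 + 732.72 + 751.4 = 1626.8
link = 1531.06/1626.8 = 0.941148
Link Period 2→Period 3:
ΣP(Period 3)Q(Period 2) = 0.86×193 + 1.59×277 + 29.81×28 = 165.98 + 440.43 + 834.68 = 1441.09
ΣP(Period 2)Q(Period 2) = 0.80×193 + 1.92×277 + 28.13×28 = 154.4 + 531.84 + 787.64 = 1473.88
link = 1441.09/1473.88 = 0.977753
Chained index = 100 × 1.017476 × 0.941148 × 0.977753 = 93.6292

93.63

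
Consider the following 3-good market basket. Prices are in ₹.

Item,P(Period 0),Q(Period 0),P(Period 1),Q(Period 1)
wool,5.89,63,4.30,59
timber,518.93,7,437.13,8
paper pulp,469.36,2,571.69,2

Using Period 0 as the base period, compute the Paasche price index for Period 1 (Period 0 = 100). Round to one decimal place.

Paasche price index uses current-period quantities as weights.
ΣP(Period 1)·Q(Period 1) = 4.30×59 + 437.13×8 + 571.69×2 = 253.7 + 3497.04 + 1143.38 = 4894.12
ΣP(Period 0)·Q(Period 1) = 5.89×59 + 518.93×8 + 469.36×2 = 347.51 + 4151.44 + 938.72 = 5437.67
Index = 4894.12 / 5437.67 × 100 = 90.0040

90.0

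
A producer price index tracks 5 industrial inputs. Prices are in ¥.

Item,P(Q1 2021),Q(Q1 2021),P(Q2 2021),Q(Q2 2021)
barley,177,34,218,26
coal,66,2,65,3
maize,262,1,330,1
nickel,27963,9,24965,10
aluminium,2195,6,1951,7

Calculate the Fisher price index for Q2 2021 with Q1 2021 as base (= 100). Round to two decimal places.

Laspeyres component (base-period weights):
ΣP(Q2 2021)Q(Q1 2021) = 218×34 + 65×2 + 330×1 + 24965×9 + 1951×6 = 7412 + 130 + 330 + 224685 + 11706 = 244263
ΣP(Q1 2021)Q(Q1 2021) = 177×34 + 66×2 + 262×1 + 27963×9 + 2195×6 = 6018 + 132 + 262 + 251667 + 13170 = 271249
L = 244263 / 271249 × 100 = 90.0512
Paasche component (current-period weights):
ΣP(Q2 2021)Q(Q2 2021) = 218×26 + 65×3 + 330×1 + 24965×10 + 1951×7 = 5668 + 195 + 330 + 249650 + 13657 = 269500
ΣP(Q1 2021)Q(Q2 2021) = 177×26 + 66×3 + 262×1 + 27963×10 + 2195×7 = 4602 + 198 + 262 + 279630 + 15365 = 300057
P = 269500 / 300057 × 100 = 89.8163
Fisher = √(L × P) = √(90.0512 × 89.8163) = 89.9337

89.93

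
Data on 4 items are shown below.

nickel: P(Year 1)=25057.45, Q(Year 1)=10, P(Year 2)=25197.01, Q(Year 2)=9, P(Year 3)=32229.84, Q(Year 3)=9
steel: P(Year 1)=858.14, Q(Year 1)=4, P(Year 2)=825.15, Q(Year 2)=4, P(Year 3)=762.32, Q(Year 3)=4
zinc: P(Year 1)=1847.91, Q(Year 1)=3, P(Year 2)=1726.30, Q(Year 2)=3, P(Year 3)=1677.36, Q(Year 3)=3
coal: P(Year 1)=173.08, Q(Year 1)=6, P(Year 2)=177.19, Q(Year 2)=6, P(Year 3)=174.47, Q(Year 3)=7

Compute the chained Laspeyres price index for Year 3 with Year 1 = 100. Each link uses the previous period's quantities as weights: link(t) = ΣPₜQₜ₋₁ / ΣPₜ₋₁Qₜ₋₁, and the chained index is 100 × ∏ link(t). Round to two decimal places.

127.06

Link Year 1→Year 2:
ΣP(Year 2)Q(Year 1) = 25197.01×10 + 825.15×4 + 1726.30×3 + 177.19×6 = 251970.1 + 3300.6 + 5178.9 + 1063.14 = 261512.74
ΣP(Year 1)Q(Year 1) = 25057.45×10 + 858.14×4 + 1847.91×3 + 173.08×6 = 250574.5 + 3432.56 + 5543.73 + 1038.48 = 260589.27
link = 261512.74/260589.27 = 1.003544
Link Year 2→Year 3:
ΣP(Year 3)Q(Year 2) = 32229.84×9 + 762.32×4 + 1677.36×3 + 174.47×6 = 290068.56 + 3049.28 + 5032.08 + 1046.82 = 299196.74
ΣP(Year 2)Q(Year 2) = 25197.01×9 + 825.15×4 + 1726.30×3 + 177.19×6 = 226773.09 + 3300.6 + 5178.9 + 1063.14 = 236315.73
link = 299196.74/236315.73 = 1.266089
Chained index = 100 × 1.003544 × 1.266089 = 127.0576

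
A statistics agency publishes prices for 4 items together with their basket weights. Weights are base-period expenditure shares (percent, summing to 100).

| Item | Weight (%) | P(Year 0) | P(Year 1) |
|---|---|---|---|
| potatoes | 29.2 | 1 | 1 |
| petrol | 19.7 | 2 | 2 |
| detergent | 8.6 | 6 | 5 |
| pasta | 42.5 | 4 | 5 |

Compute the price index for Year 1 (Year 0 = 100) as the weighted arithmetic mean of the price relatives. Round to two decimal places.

potatoes: 29.2 × (1/1) = 29.2 × 1.000000 = 29.2000
petrol: 19.7 × (2/2) = 19.7 × 1.000000 = 19.7000
detergent: 8.6 × (5/6) = 8.6 × 0.833333 = 7.1667
pasta: 42.5 × (5/4) = 42.5 × 1.250000 = 53.1250
Index = Σ wᵢ·(p₁ᵢ/p₀ᵢ) = 29.2000 + 19.7000 + 7.1667 + 53.1250 = 109.1917

109.19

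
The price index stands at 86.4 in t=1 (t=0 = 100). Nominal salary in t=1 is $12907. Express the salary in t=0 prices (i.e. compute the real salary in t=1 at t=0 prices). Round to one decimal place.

Real = Nominal ÷ (Index/100) = 12907 ÷ (86.4/100)
     = 12907 ÷ 0.864 = 14938.6574

14938.7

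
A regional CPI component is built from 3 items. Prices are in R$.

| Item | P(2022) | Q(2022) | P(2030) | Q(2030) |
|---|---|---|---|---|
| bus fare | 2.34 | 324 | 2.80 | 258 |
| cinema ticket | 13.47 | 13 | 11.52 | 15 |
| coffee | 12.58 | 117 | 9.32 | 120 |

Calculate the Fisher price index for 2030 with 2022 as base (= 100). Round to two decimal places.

Laspeyres component (base-period weights):
ΣP(2030)Q(2022) = 2.80×324 + 11.52×13 + 9.32×117 = 907.2 + 149.76 + 1090.44 = 2147.4
ΣP(2022)Q(2022) = 2.34×324 + 13.47×13 + 12.58×117 = 758.16 + 175.11 + 1471.86 = 2405.13
L = 2147.4 / 2405.13 × 100 = 89.2842
Paasche component (current-period weights):
ΣP(2030)Q(2030) = 2.80×258 + 11.52×15 + 9.32×120 = 722.4 + 172.8 + 1118.4 = 2013.6
ΣP(2022)Q(2030) = 2.34×258 + 13.47×15 + 12.58×120 = 603.72 + 202.05 + 1509.6 = 2315.37
P = 2013.6 / 2315.37 × 100 = 86.9667
Fisher = √(L × P) = √(89.2842 × 86.9667) = 88.1178

88.12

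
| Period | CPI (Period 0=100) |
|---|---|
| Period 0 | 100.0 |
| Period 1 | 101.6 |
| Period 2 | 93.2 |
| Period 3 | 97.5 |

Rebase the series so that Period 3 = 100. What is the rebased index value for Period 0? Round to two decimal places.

Rebased(Period 0) = 100.0 / 97.5 × 100 = 102.5641

102.56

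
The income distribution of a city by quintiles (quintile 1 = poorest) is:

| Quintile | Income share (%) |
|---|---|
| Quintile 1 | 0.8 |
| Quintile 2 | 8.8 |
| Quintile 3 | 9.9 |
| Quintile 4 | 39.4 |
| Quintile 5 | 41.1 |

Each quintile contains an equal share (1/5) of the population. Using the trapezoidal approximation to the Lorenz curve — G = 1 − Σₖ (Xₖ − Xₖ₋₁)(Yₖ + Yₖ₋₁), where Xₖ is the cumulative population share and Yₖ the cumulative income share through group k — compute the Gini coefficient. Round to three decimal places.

0.445

Cumulative income shares Yₖ: 0.0080, 0.0960, 0.1950, 0.5890, 1.0000
Σ (Xₖ−Xₖ₋₁)(Yₖ+Yₖ₋₁) = (1/5)(0.0080+0.0000) + (1/5)(0.0960+0.0080) + (1/5)(0.1950+0.0960) + (1/5)(0.5890+0.1950) + (1/5)(1.0000+0.5890)
  = 0.0016 + 0.0208 + 0.0582 + 0.1568 + 0.3178 = 0.5552
G = 1 − 0.5552 = 0.4448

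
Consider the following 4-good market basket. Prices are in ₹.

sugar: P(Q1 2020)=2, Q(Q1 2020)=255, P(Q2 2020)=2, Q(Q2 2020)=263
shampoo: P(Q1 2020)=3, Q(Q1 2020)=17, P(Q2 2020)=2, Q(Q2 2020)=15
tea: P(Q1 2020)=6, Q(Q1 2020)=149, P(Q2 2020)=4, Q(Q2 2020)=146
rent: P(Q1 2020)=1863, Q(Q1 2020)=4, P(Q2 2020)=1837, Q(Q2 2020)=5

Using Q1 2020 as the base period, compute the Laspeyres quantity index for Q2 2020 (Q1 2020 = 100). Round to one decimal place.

Laspeyres quantity index uses base-period prices as weights.
ΣP(Q1 2020)·Q(Q2 2020) = 2×263 + 3×15 + 6×146 + 1863×5 = 526 + 45 + 876 + 9315 = 10762
ΣP(Q1 2020)·Q(Q1 2020) = 2×255 + 3×17 + 6×149 + 1863×4 = 510 + 51 + 894 + 7452 = 8907
Index = 10762 / 8907 × 100 = 120.8263

120.8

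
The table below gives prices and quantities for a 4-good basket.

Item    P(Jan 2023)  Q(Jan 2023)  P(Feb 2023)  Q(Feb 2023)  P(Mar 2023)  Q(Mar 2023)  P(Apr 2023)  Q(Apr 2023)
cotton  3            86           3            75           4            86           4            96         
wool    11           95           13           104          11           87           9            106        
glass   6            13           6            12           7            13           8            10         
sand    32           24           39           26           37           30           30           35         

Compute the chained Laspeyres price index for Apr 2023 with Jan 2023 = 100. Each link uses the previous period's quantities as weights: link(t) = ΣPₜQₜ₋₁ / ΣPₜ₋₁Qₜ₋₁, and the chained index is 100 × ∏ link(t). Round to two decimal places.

Link Jan 2023→Feb 2023:
ΣP(Feb 2023)Q(Jan 2023) = 3×86 + 13×95 + 6×13 + 39×24 = 258 + 1235 + 78 + 936 = 2507
ΣP(Jan 2023)Q(Jan 2023) = 3×86 + 11×95 + 6×13 + 32×24 = 258 + 1045 + 78 + 768 = 2149
link = 2507/2149 = 1.166589
Link Feb 2023→Mar 2023:
ΣP(Mar 2023)Q(Feb 2023) = 4×75 + 11×104 + 7×12 + 37×26 = 300 + 1144 + 84 + 962 = 2490
ΣP(Feb 2023)Q(Feb 2023) = 3×75 + 13×104 + 6×12 + 39×26 = 225 + 1352 + 72 + 1014 = 2663
link = 2490/2663 = 0.935036
Link Mar 2023→Apr 2023:
ΣP(Apr 2023)Q(Mar 2023) = 4×86 + 9×87 + 8×13 + 30×30 = 344 + 783 + 104 + 900 = 2131
ΣP(Mar 2023)Q(Mar 2023) = 4×86 + 11×87 + 7×13 + 37×30 = 344 + 957 + 91 + 1110 = 2502
link = 2131/2502 = 0.851719
Chained index = 100 × 1.166589 × 0.935036 × 0.851719 = 92.9057

92.91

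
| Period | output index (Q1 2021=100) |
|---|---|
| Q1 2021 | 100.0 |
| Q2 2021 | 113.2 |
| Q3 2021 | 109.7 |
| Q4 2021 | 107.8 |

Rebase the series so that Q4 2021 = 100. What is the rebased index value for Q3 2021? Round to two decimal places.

101.76

Rebased(Q3 2021) = 109.7 / 107.8 × 100 = 101.7625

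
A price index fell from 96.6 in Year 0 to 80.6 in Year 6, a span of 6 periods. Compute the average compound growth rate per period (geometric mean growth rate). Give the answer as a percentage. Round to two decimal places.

-2.97%

Growth factor = (80.6/96.6)^(1/6) = (0.834369)^(1/6) = 0.970271
Growth rate = 0.970271 − 1 = -0.029729 = -2.9729%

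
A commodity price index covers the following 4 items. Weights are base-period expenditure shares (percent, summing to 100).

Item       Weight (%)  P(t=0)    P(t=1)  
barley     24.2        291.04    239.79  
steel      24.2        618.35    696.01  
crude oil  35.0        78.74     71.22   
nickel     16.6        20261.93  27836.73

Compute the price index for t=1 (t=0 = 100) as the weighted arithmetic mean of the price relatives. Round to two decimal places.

barley: 24.2 × (239.79/291.04) = 24.2 × 0.823907 = 19.9386
steel: 24.2 × (696.01/618.35) = 24.2 × 1.125592 = 27.2393
crude oil: 35.0 × (71.22/78.74) = 35.0 × 0.904496 = 31.6574
nickel: 16.6 × (27836.73/20261.93) = 16.6 × 1.373844 = 22.8058
Index = Σ wᵢ·(p₁ᵢ/p₀ᵢ) = 19.9386 + 27.2393 + 31.6574 + 22.8058 = 101.6411

101.64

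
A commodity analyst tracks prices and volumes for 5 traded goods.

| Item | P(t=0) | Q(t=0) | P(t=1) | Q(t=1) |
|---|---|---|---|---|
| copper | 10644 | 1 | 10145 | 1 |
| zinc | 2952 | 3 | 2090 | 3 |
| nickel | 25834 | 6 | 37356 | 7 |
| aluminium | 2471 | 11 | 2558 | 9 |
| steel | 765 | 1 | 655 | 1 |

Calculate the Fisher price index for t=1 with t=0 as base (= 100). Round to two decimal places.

134.03

Laspeyres component (base-period weights):
ΣP(t=1)Q(t=0) = 10145×1 + 2090×3 + 37356×6 + 2558×11 + 655×1 = 10145 + 6270 + 224136 + 28138 + 655 = 269344
ΣP(t=0)Q(t=0) = 10644×1 + 2952×3 + 25834×6 + 2471×11 + 765×1 = 10644 + 8856 + 155004 + 27181 + 765 = 202450
L = 269344 / 202450 × 100 = 133.0422
Paasche component (current-period weights):
ΣP(t=1)Q(t=1) = 10145×1 + 2090×3 + 37356×7 + 2558×9 + 655×1 = 10145 + 6270 + 261492 + 23022 + 655 = 301584
ΣP(t=0)Q(t=1) = 10644×1 + 2952×3 + 25834×7 + 2471×9 + 765×1 = 10644 + 8856 + 180838 + 22239 + 765 = 223342
P = 301584 / 223342 × 100 = 135.0324
Fisher = √(L × P) = √(133.0422 × 135.0324) = 134.0336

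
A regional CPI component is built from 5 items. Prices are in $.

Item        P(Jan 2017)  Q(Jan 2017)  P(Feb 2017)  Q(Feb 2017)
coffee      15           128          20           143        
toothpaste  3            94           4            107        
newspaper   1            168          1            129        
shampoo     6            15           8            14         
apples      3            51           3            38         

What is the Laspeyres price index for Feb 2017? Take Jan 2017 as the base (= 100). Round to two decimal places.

129.24

Laspeyres price index uses base-period quantities as weights.
ΣP(Feb 2017)·Q(Jan 2017) = 20×128 + 4×94 + 1×168 + 8×15 + 3×51 = 2560 + 376 + 168 + 120 + 153 = 3377
ΣP(Jan 2017)·Q(Jan 2017) = 15×128 + 3×94 + 1×168 + 6×15 + 3×51 = 1920 + 282 + 168 + 90 + 153 = 2613
Index = 3377 / 2613 × 100 = 129.2384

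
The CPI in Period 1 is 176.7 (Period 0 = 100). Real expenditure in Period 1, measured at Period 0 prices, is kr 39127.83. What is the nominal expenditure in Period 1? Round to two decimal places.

69138.88

Nominal = Real × (Index/100) = 39127.83 × (176.7/100)
        = 39127.83 × 1.767 = 69138.8756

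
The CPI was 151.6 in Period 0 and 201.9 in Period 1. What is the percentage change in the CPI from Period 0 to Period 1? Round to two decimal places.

Change = (201.9 − 151.6) / 151.6 × 100
       = 50.3 / 151.6 × 100 = 33.1794%

33.18%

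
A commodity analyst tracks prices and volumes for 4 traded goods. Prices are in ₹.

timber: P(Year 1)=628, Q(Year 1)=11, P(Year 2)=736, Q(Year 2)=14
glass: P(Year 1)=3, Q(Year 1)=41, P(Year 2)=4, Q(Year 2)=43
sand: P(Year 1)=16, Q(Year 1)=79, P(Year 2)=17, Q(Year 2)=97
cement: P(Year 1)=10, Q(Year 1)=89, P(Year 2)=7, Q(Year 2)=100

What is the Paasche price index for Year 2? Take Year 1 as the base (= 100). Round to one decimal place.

111.8

Paasche price index uses current-period quantities as weights.
ΣP(Year 2)·Q(Year 2) = 736×14 + 4×43 + 17×97 + 7×100 = 10304 + 172 + 1649 + 700 = 12825
ΣP(Year 1)·Q(Year 2) = 628×14 + 3×43 + 16×97 + 10×100 = 8792 + 129 + 1552 + 1000 = 11473
Index = 12825 / 11473 × 100 = 111.7842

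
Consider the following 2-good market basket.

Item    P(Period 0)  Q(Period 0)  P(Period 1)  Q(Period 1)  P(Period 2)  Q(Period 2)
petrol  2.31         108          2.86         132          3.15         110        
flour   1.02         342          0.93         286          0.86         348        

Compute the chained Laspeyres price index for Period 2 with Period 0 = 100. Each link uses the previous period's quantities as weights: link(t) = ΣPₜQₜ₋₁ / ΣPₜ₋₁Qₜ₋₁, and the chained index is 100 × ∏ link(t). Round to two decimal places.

Link Period 0→Period 1:
ΣP(Period 1)Q(Period 0) = 2.86×108 + 0.93×342 = 308.88 + 318.06 = 626.94
ΣP(Period 0)Q(Period 0) = 2.31×108 + 1.02×342 = 249.48 + 348.84 = 598.32
link = 626.94/598.32 = 1.047834
Link Period 1→Period 2:
ΣP(Period 2)Q(Period 1) = 3.15×132 + 0.86×286 = 415.8 + 245.96 = 661.76
ΣP(Period 1)Q(Period 1) = 2.86×132 + 0.93×286 = 377.52 + 265.98 = 643.5
link = 661.76/643.5 = 1.028376
Chained index = 100 × 1.047834 × 1.028376 = 107.7567

107.76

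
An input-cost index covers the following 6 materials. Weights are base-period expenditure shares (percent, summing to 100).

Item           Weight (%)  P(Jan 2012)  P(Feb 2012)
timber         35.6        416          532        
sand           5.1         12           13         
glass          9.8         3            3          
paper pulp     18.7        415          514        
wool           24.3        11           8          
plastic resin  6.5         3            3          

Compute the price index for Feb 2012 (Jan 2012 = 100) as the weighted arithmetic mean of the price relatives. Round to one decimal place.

timber: 35.6 × (532/416) = 35.6 × 1.278846 = 45.5269
sand: 5.1 × (13/12) = 5.1 × 1.083333 = 5.5250
glass: 9.8 × (3/3) = 9.8 × 1.000000 = 9.8000
paper pulp: 18.7 × (514/415) = 18.7 × 1.238554 = 23.1610
wool: 24.3 × (8/11) = 24.3 × 0.727273 = 17.6727
plastic resin: 6.5 × (3/3) = 6.5 × 1.000000 = 6.5000
Index = Σ wᵢ·(p₁ᵢ/p₀ᵢ) = 45.5269 + 5.5250 + 9.8000 + 23.1610 + 17.6727 + 6.5000 = 108.1856

108.2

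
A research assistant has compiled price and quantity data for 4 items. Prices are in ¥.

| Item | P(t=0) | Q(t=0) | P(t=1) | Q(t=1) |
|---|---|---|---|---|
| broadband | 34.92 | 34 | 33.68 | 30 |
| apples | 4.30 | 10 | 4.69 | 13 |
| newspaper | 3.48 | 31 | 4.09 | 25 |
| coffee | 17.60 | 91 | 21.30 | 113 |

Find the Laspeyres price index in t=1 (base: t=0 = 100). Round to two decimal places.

Laspeyres price index uses base-period quantities as weights.
ΣP(t=1)·Q(t=0) = 33.68×34 + 4.69×10 + 4.09×31 + 21.30×91 = 1145.12 + 46.9 + 126.79 + 1938.3 = 3257.11
ΣP(t=0)·Q(t=0) = 34.92×34 + 4.30×10 + 3.48×31 + 17.60×91 = 1187.28 + 43 + 107.88 + 1601.6 = 2939.76
Index = 3257.11 / 2939.76 × 100 = 110.7951

110.80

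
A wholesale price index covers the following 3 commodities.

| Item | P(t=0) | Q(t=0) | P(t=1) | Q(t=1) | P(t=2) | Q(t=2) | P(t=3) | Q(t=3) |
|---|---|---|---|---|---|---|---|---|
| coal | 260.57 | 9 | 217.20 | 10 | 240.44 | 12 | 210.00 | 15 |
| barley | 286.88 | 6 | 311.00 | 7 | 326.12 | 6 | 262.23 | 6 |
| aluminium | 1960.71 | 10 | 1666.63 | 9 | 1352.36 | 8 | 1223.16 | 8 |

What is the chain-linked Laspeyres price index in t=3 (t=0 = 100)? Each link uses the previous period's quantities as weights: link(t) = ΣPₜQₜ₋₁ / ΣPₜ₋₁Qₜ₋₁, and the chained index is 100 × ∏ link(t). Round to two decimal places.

66.82

Link t=0→t=1:
ΣP(t=1)Q(t=0) = 217.20×9 + 311.00×6 + 1666.63×10 = 1954.8 + 1866 + 16666.3 = 20487.1
ΣP(t=0)Q(t=0) = 260.57×9 + 286.88×6 + 1960.71×10 = 2345.13 + 1721.28 + 19607.1 = 23673.51
link = 20487.1/23673.51 = 0.865402
Link t=1→t=2:
ΣP(t=2)Q(t=1) = 240.44×10 + 326.12×7 + 1352.36×9 = 2404.4 + 2282.84 + 12171.24 = 16858.48
ΣP(t=1)Q(t=1) = 217.20×10 + 311.00×7 + 1666.63×9 = 2172 + 2177 + 14999.67 = 19348.67
link = 16858.48/19348.67 = 0.871299
Link t=2→t=3:
ΣP(t=3)Q(t=2) = 210.00×12 + 262.23×6 + 1223.16×8 = 2520 + 1573.38 + 9785.28 = 13878.66
ΣP(t=2)Q(t=2) = 240.44×12 + 326.12×6 + 1352.36×8 = 2885.28 + 1956.72 + 10818.88 = 15660.88
link = 13878.66/15660.88 = 0.886199
Chained index = 100 × 0.865402 × 0.871299 × 0.886199 = 66.8215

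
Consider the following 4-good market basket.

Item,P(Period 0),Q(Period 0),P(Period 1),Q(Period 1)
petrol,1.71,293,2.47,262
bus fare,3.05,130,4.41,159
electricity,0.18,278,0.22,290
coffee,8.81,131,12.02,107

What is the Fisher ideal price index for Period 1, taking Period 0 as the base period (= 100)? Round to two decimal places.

139.75

Laspeyres component (base-period weights):
ΣP(Period 1)Q(Period 0) = 2.47×293 + 4.41×130 + 0.22×278 + 12.02×131 = 723.71 + 573.3 + 61.16 + 1574.62 = 2932.79
ΣP(Period 0)Q(Period 0) = 1.71×293 + 3.05×130 + 0.18×278 + 8.81×131 = 501.03 + 396.5 + 50.04 + 1154.11 = 2101.68
L = 2932.79 / 2101.68 × 100 = 139.5450
Paasche component (current-period weights):
ΣP(Period 1)Q(Period 1) = 2.47×262 + 4.41×159 + 0.22×290 + 12.02×107 = 647.14 + 701.19 + 63.8 + 1286.14 = 2698.27
ΣP(Period 0)Q(Period 1) = 1.71×262 + 3.05×159 + 0.18×290 + 8.81×107 = 448.02 + 484.95 + 52.2 + 942.67 = 1927.84
P = 2698.27 / 1927.84 × 100 = 139.9634
Fisher = √(L × P) = √(139.5450 × 139.9634) = 139.7540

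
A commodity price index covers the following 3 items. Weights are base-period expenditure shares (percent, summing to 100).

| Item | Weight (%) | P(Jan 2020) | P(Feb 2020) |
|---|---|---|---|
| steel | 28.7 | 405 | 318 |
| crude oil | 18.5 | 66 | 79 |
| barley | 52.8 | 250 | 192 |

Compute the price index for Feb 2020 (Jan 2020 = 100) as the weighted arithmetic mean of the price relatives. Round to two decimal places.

85.23

steel: 28.7 × (318/405) = 28.7 × 0.785185 = 22.5348
crude oil: 18.5 × (79/66) = 18.5 × 1.196970 = 22.1439
barley: 52.8 × (192/250) = 52.8 × 0.768000 = 40.5504
Index = Σ wᵢ·(p₁ᵢ/p₀ᵢ) = 22.5348 + 22.1439 + 40.5504 = 85.2292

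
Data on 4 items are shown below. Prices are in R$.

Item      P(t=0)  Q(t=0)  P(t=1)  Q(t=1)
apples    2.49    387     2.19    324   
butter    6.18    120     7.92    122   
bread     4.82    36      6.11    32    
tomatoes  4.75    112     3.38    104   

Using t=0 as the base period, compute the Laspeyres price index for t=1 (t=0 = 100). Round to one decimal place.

Laspeyres price index uses base-period quantities as weights.
ΣP(t=1)·Q(t=0) = 2.19×387 + 7.92×120 + 6.11×36 + 3.38×112 = 847.53 + 950.4 + 219.96 + 378.56 = 2396.45
ΣP(t=0)·Q(t=0) = 2.49×387 + 6.18×120 + 4.82×36 + 4.75×112 = 963.63 + 741.6 + 173.52 + 532 = 2410.75
Index = 2396.45 / 2410.75 × 100 = 99.4068

99.4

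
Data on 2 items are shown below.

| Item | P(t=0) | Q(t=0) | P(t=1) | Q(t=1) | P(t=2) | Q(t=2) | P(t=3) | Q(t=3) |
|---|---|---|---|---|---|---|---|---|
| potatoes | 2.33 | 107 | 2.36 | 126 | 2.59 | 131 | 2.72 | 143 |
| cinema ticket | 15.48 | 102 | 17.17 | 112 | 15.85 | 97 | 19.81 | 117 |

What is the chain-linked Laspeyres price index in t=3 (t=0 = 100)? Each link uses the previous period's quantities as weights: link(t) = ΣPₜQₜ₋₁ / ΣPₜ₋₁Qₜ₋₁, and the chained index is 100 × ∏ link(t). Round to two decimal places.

Link t=0→t=1:
ΣP(t=1)Q(t=0) = 2.36×107 + 17.17×102 = 252.52 + 1751.34 = 2003.86
ΣP(t=0)Q(t=0) = 2.33×107 + 15.48×102 = 249.31 + 1578.96 = 1828.27
link = 2003.86/1828.27 = 1.096042
Link t=1→t=2:
ΣP(t=2)Q(t=1) = 2.59×126 + 15.85×112 = 326.34 + 1775.2 = 2101.54
ΣP(t=1)Q(t=1) = 2.36×126 + 17.17×112 = 297.36 + 1923.04 = 2220.4
link = 2101.54/2220.4 = 0.946469
Link t=2→t=3:
ΣP(t=3)Q(t=2) = 2.72×131 + 19.81×97 = 356.32 + 1921.57 = 2277.89
ΣP(t=2)Q(t=2) = 2.59×131 + 15.85×97 = 339.29 + 1537.45 = 1876.74
link = 2277.89/1876.74 = 1.213748
Chained index = 100 × 1.096042 × 0.946469 × 1.213748 = 125.9106

125.91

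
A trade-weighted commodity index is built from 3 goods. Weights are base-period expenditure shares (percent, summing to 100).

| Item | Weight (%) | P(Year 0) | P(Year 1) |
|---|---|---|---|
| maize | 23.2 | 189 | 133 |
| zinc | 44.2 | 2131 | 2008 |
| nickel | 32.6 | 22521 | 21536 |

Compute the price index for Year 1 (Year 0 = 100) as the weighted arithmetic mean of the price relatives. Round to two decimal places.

maize: 23.2 × (133/189) = 23.2 × 0.703704 = 16.3259
zinc: 44.2 × (2008/2131) = 44.2 × 0.942281 = 41.6488
nickel: 32.6 × (21536/22521) = 32.6 × 0.956263 = 31.1742
Index = Σ wᵢ·(p₁ᵢ/p₀ᵢ) = 16.3259 + 41.6488 + 31.1742 = 89.1489

89.15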